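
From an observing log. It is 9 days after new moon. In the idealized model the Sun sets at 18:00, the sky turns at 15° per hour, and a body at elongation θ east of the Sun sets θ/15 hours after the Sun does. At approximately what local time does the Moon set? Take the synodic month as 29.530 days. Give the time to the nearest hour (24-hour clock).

01:00

Phase angle: θ = 360°·(9 d)/(29.530 d) = 109.7°.
The Moon trails the Sun by θ/15 = 109.7/15 ≈ 7.31 hours.
18:00 + 7.31 h ≈ 01:19 → 01:00 to the nearest hour.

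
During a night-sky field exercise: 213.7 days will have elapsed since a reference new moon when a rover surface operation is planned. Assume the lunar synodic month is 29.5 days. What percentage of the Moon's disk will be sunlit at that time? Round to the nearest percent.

48%

Reduce mod P: 213.7 − 7×29.5 = 7.20 d into the current lunation.
Phase angle: θ = 360°·(7.20 d)/(29.5 d) = 87.9°.
With cos θ = 0.037, the lit fraction is (1 − 0.037)/2 ≈ 0.481, so 48%.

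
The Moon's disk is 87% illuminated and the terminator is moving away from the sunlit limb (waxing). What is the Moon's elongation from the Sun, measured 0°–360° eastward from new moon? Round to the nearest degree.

Invert f = (1 − cos θ)/2 to get cos θ = 1 − 2(0.87) = -0.740, hence θ₀ = arccos -0.740 = 137.7°.
The Moon is waxing (0°–180°), so θ = 137.7° directly.

138°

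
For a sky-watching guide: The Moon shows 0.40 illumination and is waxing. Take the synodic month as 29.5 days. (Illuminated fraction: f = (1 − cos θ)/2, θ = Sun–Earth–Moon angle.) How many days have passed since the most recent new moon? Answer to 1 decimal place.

6.4 days

From f = (1 − cos θ)/2: cos θ = 1 − 2×0.40 = 0.200; arccos → 78.5°.
Waxing ⇒ before full, so θ = 78.5°.
Age = 29.5 × 78.5°/360° ≈ 6.43 days.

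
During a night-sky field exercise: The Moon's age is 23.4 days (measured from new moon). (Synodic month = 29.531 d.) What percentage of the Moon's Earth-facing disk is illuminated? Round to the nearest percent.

Elongation θ = 360° × 23.4/29.531 ≈ 285.3°.
cos 285.3° = 0.263, so f = (1 − 0.263)/2 = 0.368, so 37%.

37%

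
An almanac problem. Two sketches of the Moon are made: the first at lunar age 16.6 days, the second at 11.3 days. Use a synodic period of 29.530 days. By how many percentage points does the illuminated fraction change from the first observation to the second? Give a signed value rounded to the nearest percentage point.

-9 percentage points

First observation: θ = 360°·16.6/29.530 = 202.4°, so f = 0.962.
Second observation: θ = 137.8°, f = 0.870.
Δf = 0.870 − 0.962 = -0.092, i.e. -9 pp.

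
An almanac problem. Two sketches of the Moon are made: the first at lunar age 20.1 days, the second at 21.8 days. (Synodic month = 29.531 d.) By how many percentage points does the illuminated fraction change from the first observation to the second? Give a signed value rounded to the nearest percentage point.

-17 percentage points

First observation: θ = 360°·20.1/29.531 = 245.0°, so f = 0.711.
Second observation: θ = 265.8°, f = 0.537.
Δf = 0.537 − 0.711 = -0.174, i.e. -17 pp.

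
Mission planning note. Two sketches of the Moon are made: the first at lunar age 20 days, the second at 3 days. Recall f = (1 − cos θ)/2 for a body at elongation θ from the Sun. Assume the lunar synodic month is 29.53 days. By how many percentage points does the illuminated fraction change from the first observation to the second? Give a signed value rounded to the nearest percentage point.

θ₁ = 360° × 20/29.53 = 243.8°, f₁ = (1 − cos θ₁)/2 = 0.721.
θ₂ = 360° × 3/29.53 = 36.6°, f₂ = (1 − cos θ₂)/2 = 0.098.
Change = f₂ − f₁ = -0.622 → -62 percentage points.

-62 pp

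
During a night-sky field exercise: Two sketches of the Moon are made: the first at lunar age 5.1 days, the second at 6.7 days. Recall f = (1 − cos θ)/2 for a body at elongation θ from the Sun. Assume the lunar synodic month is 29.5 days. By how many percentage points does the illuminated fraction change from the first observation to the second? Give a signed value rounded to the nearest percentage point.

θ₁ = 360° × 5.1/29.5 = 62.2°, f₁ = (1 − cos θ₁)/2 = 0.267.
θ₂ = 360° × 6.7/29.5 = 81.8°, f₂ = (1 − cos θ₂)/2 = 0.428.
Change = f₂ − f₁ = +0.161 → +16 percentage points.

+16 percentage points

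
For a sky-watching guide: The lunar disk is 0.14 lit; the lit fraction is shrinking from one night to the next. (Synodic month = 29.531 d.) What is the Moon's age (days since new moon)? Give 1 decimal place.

From f = (1 − cos θ)/2: cos θ = 1 − 2×0.14 = 0.720; arccos → 43.9°.
Waning ⇒ past full, so θ = 360° − 43.9° = 316.1°.
Age = 29.531 × 316.1°/360° ≈ 25.93 days.

25.9 days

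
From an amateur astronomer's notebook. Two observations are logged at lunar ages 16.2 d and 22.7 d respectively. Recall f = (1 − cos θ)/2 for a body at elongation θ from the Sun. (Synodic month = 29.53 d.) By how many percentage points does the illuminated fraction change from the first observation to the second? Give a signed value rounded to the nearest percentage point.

-54 pp

θ₁ = 360° × 16.2/29.53 = 197.5°, f₁ = (1 − cos θ₁)/2 = 0.977.
θ₂ = 360° × 22.7/29.53 = 276.7°, f₂ = (1 − cos θ₂)/2 = 0.441.
Change = f₂ − f₁ = -0.536 → -54 percentage points.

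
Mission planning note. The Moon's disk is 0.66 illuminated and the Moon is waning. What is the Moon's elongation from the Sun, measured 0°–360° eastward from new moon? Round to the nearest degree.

Invert f = (1 − cos θ)/2 to get cos θ = 1 − 2(0.66) = -0.320, hence θ₀ = arccos -0.320 = 108.7°.
Waning ⇒ past full, so θ = 360° − 108.7° = 251.3°.

251°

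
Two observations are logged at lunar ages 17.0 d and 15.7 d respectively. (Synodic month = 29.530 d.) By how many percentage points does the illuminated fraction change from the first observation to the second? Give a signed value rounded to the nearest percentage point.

θ₁ = 360° × 17.0/29.530 = 207.2°, f₁ = (1 − cos θ₁)/2 = 0.945.
θ₂ = 360° × 15.7/29.530 = 191.4°, f₂ = (1 − cos θ₂)/2 = 0.990.
Change = f₂ − f₁ = +0.046 → +5 percentage points.

+5 percentage points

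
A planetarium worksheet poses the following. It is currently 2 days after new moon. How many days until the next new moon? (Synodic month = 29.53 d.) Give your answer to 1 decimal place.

The next new moon completes the synodic month: 29.53 − 2 = 27.530 days.

27.5 days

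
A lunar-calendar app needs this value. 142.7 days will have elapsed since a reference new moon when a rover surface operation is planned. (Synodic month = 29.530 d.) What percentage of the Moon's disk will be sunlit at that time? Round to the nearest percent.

25%

Reduce mod P: 142.7 − 4×29.530 = 24.58 d into the current lunation.
The Moon has covered 24.58/29.530 of its cycle, so θ ≈ 360° × 24.58/29.530 = 299.7°.
Illuminated fraction = (1 − cos 299.7°)/2 = (1 − 0.495)/2 ≈ 0.253, so 25%.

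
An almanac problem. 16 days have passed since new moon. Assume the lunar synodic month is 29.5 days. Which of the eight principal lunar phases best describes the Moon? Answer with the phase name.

At 16/29.5 of the cycle, θ ≈ 195° — the full moon range.

full moon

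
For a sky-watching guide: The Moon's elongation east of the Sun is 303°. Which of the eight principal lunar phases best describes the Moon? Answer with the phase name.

303° lies in the waning crescent sector of the 8-phase cycle.

waning crescent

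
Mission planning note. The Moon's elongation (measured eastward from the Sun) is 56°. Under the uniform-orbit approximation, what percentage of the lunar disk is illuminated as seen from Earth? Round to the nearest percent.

Half-versine of 56°: (1 − 0.559)/2 = 0.220, i.e. 22%.

22%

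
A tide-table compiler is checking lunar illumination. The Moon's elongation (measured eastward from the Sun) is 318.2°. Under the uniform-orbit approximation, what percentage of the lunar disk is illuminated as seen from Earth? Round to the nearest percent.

13%

Half-versine of 318.2°: (1 − 0.745)/2 = 0.127, i.e. 13%.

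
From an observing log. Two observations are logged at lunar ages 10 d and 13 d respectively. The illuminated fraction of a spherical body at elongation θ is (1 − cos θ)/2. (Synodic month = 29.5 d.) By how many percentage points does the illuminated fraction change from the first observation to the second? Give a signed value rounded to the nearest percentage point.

θ₁ = 360° × 10/29.5 = 122.0°, f₁ = (1 − cos θ₁)/2 = 0.765.
θ₂ = 360° × 13/29.5 = 158.6°, f₂ = (1 − cos θ₂)/2 = 0.966.
Change = f₂ − f₁ = +0.200 → +20 percentage points.

+20 percentage points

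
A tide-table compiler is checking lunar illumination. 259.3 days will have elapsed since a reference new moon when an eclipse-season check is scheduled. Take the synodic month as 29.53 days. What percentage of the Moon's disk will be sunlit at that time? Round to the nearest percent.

259.3 d spans 8 complete synodic months (8 × 29.53 = 236.24 d) plus 23.06 d.
Phase angle: θ = 360°·(23.06 d)/(29.53 d) = 281.1°.
With cos θ = 0.193, the lit fraction is (1 − 0.193)/2 ≈ 0.404, so 40%.

40%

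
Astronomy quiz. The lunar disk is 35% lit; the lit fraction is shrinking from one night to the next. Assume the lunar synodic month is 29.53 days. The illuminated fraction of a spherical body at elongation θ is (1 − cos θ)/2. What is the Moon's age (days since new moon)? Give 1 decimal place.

From f = (1 − cos θ)/2: cos θ = 1 − 2×0.35 = 0.300; arccos → 72.5°.
Waning ⇒ past full, so θ = 360° − 72.5° = 287.5°.
At 360°/29.53 d per day, 287.5° corresponds to 23.58 days.

23.6 days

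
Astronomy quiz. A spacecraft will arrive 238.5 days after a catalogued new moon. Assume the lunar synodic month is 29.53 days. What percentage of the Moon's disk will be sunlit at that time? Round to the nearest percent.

238.5 d spans 8 complete synodic months (8 × 29.53 = 236.24 d) plus 2.26 d.
The Moon has covered 2.26/29.53 of its cycle, so θ ≈ 360° × 2.26/29.53 = 27.6°.
With cos θ = 0.887, the lit fraction is (1 − 0.887)/2 ≈ 0.057, so 6%.

6%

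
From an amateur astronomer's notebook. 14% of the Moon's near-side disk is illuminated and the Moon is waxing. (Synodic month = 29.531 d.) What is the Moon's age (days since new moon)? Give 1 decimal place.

From f = (1 − cos θ)/2: cos θ = 1 − 2×0.14 = 0.720; arccos → 43.9°.
Waxing ⇒ before full, so θ = 43.9°.
Age = 29.531 × 43.9°/360° ≈ 3.60 days.

3.6 days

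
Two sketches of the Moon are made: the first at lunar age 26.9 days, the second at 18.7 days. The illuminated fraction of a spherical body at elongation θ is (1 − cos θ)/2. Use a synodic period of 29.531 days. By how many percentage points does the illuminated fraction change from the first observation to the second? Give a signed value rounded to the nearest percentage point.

First observation: θ = 360°·26.9/29.531 = 327.9°, so f = 0.076.
Second observation: θ = 228.0°, f = 0.835.
Δf = 0.835 − 0.076 = +0.758, i.e. +76 pp.

+76 percentage points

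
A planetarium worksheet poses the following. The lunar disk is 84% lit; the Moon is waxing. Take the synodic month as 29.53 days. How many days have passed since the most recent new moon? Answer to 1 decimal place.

10.9 days

From f = (1 − cos θ)/2: cos θ = 1 − 2×0.84 = -0.680; arccos → 132.8°.
Waxing ⇒ before full, so θ = 132.8°.
That fraction of the synodic month is 132.8/360 × 29.53 d ≈ 10.90 d.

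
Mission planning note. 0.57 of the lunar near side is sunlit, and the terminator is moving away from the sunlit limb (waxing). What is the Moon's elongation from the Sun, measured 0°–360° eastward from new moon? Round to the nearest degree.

98°

From f = (1 − cos θ)/2: cos θ = 1 − 2×0.57 = -0.140; arccos → 98.0°.
Waxing ⇒ before full, so θ = 98.0°.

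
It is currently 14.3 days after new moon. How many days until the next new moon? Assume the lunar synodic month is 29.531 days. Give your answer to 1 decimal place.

One full lunation from the last new moon is 29.531 d; remaining = 29.531 − 14.3 = 15.231 d.

15.2 days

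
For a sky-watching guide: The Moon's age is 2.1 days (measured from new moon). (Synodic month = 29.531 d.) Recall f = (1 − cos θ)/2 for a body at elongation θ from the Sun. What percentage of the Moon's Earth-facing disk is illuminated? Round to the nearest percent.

Phase angle: θ = 360°·(2.1 d)/(29.531 d) = 25.6°.
Illuminated fraction = (1 − cos 25.6°)/2 = (1 − 0.902)/2 ≈ 0.049, so 5%.

5%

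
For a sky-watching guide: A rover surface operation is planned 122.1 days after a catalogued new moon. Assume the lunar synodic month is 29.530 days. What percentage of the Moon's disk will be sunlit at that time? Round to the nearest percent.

17%

Reduce mod P: 122.1 − 4×29.530 = 3.98 d into the current lunation.
Elongation θ = 360° × 3.98/29.530 ≈ 48.5°.
With cos θ = 0.662, the lit fraction is (1 − 0.662)/2 ≈ 0.169, so 17%.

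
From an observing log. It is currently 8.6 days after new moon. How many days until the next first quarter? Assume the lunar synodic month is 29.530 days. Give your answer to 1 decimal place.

First quarter is 0.25 of the way through the cycle: age 0.25 × 29.530 = 7.383 d.
Already past this cycle's first quarter; the next is at 7.383 + 29.530 = 36.913 d, so 36.913 − 8.6 = 28.313 days.

28.3 days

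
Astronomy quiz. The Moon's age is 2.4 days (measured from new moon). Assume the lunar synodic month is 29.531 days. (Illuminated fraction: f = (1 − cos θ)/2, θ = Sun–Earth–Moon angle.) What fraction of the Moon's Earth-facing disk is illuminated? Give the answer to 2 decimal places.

Elongation θ = 360° × 2.4/29.531 ≈ 29.3°.
Illuminated fraction = (1 − cos 29.3°)/2 = (1 − 0.872)/2 ≈ 0.064.

0.06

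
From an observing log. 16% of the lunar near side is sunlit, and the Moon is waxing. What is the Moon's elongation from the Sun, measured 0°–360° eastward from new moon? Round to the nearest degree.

47°

cos θ = 1 − 2f = 0.680, giving a principal value of 47.2°.
The Moon is waxing (0°–180°), so θ = 47.2° directly.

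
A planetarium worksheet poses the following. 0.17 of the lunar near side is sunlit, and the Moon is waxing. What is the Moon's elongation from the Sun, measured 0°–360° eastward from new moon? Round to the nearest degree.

Invert f = (1 − cos θ)/2 to get cos θ = 1 − 2(0.17) = 0.660, hence θ₀ = arccos 0.660 = 48.7°.
The Moon is waxing (0°–180°), so θ = 48.7° directly.

49°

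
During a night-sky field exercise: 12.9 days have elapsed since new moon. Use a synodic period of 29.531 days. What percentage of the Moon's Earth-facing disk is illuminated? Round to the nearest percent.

96%

Elongation θ = 360° × 12.9/29.531 ≈ 157.3°.
cos 157.3° = (-0.922), so f = (1 − (-0.922))/2 = 0.961, so 96%.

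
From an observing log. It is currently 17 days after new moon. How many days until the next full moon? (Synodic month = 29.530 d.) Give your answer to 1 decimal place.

27.3 days

Full moon is 0.5 of the way through the cycle: age 0.5 × 29.530 = 14.765 d.
This lunation's full moon (14.765 d) has passed, so add one period: 44.295 − 17 = 27.295 days.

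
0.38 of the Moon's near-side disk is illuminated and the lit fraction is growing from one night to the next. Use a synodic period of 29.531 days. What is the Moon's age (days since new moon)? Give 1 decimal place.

6.2 days

From f = (1 − cos θ)/2: cos θ = 1 − 2×0.38 = 0.240; arccos → 76.1°.
Before full moon the principal value applies: θ = 76.1°.
Age = 29.531 × 76.1°/360° ≈ 6.24 days.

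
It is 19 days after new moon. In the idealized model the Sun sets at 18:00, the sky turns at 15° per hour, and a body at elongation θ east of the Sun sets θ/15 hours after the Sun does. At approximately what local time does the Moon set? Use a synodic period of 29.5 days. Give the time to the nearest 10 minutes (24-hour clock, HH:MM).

The Moon has covered 19/29.5 of its cycle, so θ ≈ 360° × 19/29.5 = 231.9°.
The Moon trails the Sun by θ/15 = 231.9/15 ≈ 15.46 hours.
18:00 + 15.458 h ≈ 09:27 → 09:30 to the nearest ten minutes.

09:30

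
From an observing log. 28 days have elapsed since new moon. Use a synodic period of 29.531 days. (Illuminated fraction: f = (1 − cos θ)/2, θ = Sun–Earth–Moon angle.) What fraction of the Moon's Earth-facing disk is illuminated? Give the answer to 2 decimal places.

0.03

Elongation θ = 360° × 28/29.531 ≈ 341.3°.
With cos θ = 0.947, the lit fraction is (1 − 0.947)/2 ≈ 0.026.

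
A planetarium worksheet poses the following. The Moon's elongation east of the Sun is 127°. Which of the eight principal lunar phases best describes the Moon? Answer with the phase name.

waxing gibbous

127° lies in the waxing gibbous sector of the 8-phase cycle.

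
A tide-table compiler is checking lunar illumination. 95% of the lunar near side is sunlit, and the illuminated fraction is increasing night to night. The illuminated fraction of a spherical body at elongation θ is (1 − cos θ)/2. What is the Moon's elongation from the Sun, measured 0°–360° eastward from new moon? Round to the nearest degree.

From f = (1 − cos θ)/2: cos θ = 1 − 2×0.95 = -0.900; arccos → 154.2°.
Before full moon the principal value applies: θ = 154.2°.

154°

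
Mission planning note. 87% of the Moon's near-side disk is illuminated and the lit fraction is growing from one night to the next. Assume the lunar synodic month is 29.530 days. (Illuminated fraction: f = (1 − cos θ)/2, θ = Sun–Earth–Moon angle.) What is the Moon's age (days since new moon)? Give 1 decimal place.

Invert f = (1 − cos θ)/2 to get cos θ = 1 − 2(0.87) = -0.740, hence θ₀ = arccos -0.740 = 137.7°.
Waxing ⇒ before full, so θ = 137.7°.
That fraction of the synodic month is 137.7/360 × 29.530 d ≈ 11.30 d.

11.3 days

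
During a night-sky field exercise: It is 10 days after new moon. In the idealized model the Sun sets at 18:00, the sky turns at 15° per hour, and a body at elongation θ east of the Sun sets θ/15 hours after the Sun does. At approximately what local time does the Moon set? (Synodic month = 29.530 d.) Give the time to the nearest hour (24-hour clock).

Elongation θ = 360° × 10/29.530 ≈ 121.9°.
At 15° of sky rotation per hour, 121.9° corresponds to a 8.13 h lag.
18:00 + 8.13 h ≈ 02:08 → 02:00 to the nearest hour.

02:00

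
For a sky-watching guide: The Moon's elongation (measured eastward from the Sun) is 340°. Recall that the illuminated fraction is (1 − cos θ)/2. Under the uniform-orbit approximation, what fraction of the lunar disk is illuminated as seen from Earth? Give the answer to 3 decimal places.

cos 340° = 0.940, so f = (1 − 0.940)/2 = 0.030.

0.030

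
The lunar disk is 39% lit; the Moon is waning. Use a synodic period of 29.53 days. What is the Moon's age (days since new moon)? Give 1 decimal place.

cos θ = 1 − 2f = 0.220, giving a principal value of 77.3°.
Since the Moon is past full (waning), take the reflex angle: θ = 360° − 77.3° = 282.7°.
At 360°/29.53 d per day, 282.7° corresponds to 23.19 days.

23.2 days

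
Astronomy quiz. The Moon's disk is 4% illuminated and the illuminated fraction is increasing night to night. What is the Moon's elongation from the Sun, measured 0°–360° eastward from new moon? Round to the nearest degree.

From f = (1 − cos θ)/2: cos θ = 1 − 2×0.04 = 0.920; arccos → 23.1°.
Waxing ⇒ before full, so θ = 23.1°.

23°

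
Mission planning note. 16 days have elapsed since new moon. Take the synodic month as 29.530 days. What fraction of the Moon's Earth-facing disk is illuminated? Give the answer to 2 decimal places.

0.98

Elongation θ = 360° × 16/29.530 ≈ 195.1°.
cos 195.1° = (-0.966), so f = (1 − (-0.966))/2 = 0.983.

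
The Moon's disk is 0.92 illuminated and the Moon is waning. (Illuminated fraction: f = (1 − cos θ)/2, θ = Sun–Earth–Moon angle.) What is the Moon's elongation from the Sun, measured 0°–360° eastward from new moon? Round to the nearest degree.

213°

From f = (1 − cos θ)/2: cos θ = 1 − 2×0.92 = -0.840; arccos → 147.1°.
Since the Moon is past full (waning), take the reflex angle: θ = 360° − 147.1° = 212.9°.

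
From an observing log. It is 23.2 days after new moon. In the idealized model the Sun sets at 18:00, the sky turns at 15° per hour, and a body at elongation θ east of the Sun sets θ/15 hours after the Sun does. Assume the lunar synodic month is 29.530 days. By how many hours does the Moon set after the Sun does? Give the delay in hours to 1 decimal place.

Phase angle: θ = 360°·(23.2 d)/(29.530 d) = 282.8°.
At 15° of sky rotation per hour, 282.8° corresponds to a 18.86 h lag.
So the Moon sets 18.86 h after the Sun.

18.9 h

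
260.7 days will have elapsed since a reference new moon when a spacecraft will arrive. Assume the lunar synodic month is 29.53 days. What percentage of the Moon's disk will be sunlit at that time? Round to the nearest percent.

26%

Reduce mod P: 260.7 − 8×29.53 = 24.46 d into the current lunation.
The Moon has covered 24.46/29.53 of its cycle, so θ ≈ 360° × 24.46/29.53 = 298.2°.
Illuminated fraction = (1 − cos 298.2°)/2 = (1 − 0.472)/2 ≈ 0.264, so 26%.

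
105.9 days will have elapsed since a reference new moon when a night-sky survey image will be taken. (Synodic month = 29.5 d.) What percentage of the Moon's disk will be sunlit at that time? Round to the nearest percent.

105.9 d spans 3 complete synodic months (3 × 29.5 = 88.50 d) plus 17.40 d.
Phase angle: θ = 360°·(17.40 d)/(29.5 d) = 212.3°.
With cos θ = (-0.845), the lit fraction is (1 − (-0.845))/2 ≈ 0.922, so 92%.

92%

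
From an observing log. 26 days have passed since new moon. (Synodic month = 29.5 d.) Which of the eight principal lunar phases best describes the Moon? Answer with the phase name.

At 26/29.5 of the cycle, θ ≈ 317° — the waning crescent range.

waning crescent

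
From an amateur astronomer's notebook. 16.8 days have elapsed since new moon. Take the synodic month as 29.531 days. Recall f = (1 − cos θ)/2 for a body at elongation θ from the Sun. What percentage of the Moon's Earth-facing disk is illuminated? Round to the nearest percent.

Phase angle: θ = 360°·(16.8 d)/(29.531 d) = 204.8°.
cos 204.8° = (-0.908), so f = (1 − (-0.908))/2 = 0.954, so 95%.

95%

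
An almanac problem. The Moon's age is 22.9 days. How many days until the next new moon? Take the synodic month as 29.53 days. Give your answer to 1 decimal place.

The next new moon completes the synodic month: 29.53 − 22.9 = 6.630 days.

6.6 days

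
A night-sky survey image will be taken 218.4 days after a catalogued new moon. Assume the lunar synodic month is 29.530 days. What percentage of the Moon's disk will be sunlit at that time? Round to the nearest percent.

218.4 d spans 7 complete synodic months (7 × 29.530 = 206.71 d) plus 11.69 d.
Phase angle: θ = 360°·(11.69 d)/(29.530 d) = 142.5°.
cos 142.5° = (-0.793), so f = (1 − (-0.793))/2 = 0.897, so 90%.

90%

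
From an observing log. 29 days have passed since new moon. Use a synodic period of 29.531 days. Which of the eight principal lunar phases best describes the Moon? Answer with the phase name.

new moon

θ ≈ 360° × 29/29.531 = 354°, which falls in the new moon sector.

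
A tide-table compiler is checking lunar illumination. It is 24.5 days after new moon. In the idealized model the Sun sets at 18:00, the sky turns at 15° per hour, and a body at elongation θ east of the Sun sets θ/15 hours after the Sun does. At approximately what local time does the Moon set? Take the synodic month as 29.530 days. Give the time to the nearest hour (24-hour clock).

The Moon has covered 24.5/29.530 of its cycle, so θ ≈ 360° × 24.5/29.530 = 298.7°.
The Moon trails the Sun by θ/15 = 298.7/15 ≈ 19.91 hours.
18:00 + 19.91 h ≈ 13:55 → 14:00 to the nearest hour.

14:00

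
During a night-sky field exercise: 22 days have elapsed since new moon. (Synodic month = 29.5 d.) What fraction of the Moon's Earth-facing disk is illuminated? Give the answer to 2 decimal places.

0.51

Phase angle: θ = 360°·(22 d)/(29.5 d) = 268.5°.
With cos θ = (-0.027), the lit fraction is (1 − (-0.027))/2 ≈ 0.513.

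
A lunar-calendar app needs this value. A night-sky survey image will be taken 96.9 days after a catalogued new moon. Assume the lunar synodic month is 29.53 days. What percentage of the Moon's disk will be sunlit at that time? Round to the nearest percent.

96.9 d spans 3 complete synodic months (3 × 29.53 = 88.59 d) plus 8.31 d.
The Moon has covered 8.31/29.53 of its cycle, so θ ≈ 360° × 8.31/29.53 = 101.3°.
Illuminated fraction = (1 − cos 101.3°)/2 = (1 − (-0.196))/2 ≈ 0.598, so 60%.

60%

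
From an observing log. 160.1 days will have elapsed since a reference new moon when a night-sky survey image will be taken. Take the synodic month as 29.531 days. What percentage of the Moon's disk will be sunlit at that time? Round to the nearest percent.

94%

Reduce mod P: 160.1 − 5×29.531 = 12.44 d into the current lunation.
The Moon has covered 12.44/29.531 of its cycle, so θ ≈ 360° × 12.44/29.531 = 151.7°.
With cos θ = (-0.881), the lit fraction is (1 − (-0.881))/2 ≈ 0.940, so 94%.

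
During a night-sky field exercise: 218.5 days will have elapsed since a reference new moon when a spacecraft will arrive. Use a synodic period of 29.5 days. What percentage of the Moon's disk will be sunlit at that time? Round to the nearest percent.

92%

218.5/29.5 = 7.407 lunations, so 7 complete cycles and 12.00 d into the next.
The Moon has covered 12.00/29.5 of its cycle, so θ ≈ 360° × 12.00/29.5 = 146.4°.
With cos θ = (-0.833), the lit fraction is (1 − (-0.833))/2 ≈ 0.917, so 92%.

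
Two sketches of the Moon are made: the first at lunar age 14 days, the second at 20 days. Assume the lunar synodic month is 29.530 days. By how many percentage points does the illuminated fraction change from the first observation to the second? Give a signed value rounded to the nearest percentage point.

-27 percentage points

θ₁ = 360° × 14/29.530 = 170.7°, f₁ = (1 − cos θ₁)/2 = 0.993.
θ₂ = 360° × 20/29.530 = 243.8°, f₂ = (1 − cos θ₂)/2 = 0.721.
Change = f₂ − f₁ = -0.273 → -27 percentage points.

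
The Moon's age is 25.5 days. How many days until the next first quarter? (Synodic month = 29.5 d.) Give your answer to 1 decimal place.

11.4 days

First quarter occurs at elongation 90°, i.e. at age 29.5 × 90/360 = 7.375 d.
Already past this cycle's first quarter; the next is at 7.375 + 29.5 = 36.875 d, so 36.875 − 25.5 = 11.375 days.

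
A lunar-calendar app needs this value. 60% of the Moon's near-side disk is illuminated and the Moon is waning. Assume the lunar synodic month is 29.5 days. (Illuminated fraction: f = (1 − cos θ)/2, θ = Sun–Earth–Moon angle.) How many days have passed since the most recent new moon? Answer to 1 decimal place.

cos θ = 1 − 2f = -0.200, giving a principal value of 101.5°.
Waning ⇒ past full, so θ = 360° − 101.5° = 258.5°.
At 360°/29.5 d per day, 258.5° corresponds to 21.18 days.

21.2 days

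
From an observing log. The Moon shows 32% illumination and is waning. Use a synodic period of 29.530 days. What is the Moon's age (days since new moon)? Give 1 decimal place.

From f = (1 − cos θ)/2: cos θ = 1 − 2×0.32 = 0.360; arccos → 68.9°.
Waning ⇒ past full, so θ = 360° − 68.9° = 291.1°.
At 360°/29.530 d per day, 291.1° corresponds to 23.88 days.

23.9 days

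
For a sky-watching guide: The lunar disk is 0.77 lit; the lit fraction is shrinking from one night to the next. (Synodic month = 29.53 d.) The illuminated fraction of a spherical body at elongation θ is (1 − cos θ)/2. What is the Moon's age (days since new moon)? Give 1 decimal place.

19.5 days

cos θ = 1 − 2f = -0.540, giving a principal value of 122.7°.
Since the Moon is past full (waning), take the reflex angle: θ = 360° − 122.7° = 237.3°.
Age = 29.53 × 237.3°/360° ≈ 19.47 days.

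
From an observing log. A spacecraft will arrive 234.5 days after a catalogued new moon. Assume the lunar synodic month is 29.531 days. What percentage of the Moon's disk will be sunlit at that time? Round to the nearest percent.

3%

Reduce mod P: 234.5 − 7×29.531 = 27.78 d into the current lunation.
The Moon has covered 27.78/29.531 of its cycle, so θ ≈ 360° × 27.78/29.531 = 338.7°.
cos 338.7° = 0.932, so f = (1 − 0.932)/2 = 0.034, so 3%.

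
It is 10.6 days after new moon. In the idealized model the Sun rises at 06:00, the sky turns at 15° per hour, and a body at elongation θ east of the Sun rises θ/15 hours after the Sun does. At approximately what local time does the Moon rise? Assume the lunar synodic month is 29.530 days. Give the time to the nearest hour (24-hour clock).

Phase angle: θ = 360°·(10.6 d)/(29.530 d) = 129.2°.
The Moon trails the Sun by θ/15 = 129.2/15 ≈ 8.61 hours.
06:00 + 8.61 h ≈ 14:37 → 15:00 to the nearest hour.

15:00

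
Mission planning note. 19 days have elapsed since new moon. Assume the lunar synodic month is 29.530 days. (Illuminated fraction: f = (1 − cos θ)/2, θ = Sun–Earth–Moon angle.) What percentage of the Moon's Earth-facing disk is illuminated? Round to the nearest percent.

81%

Elongation θ = 360° × 19/29.530 ≈ 231.6°.
Illuminated fraction = (1 − cos 231.6°)/2 = (1 − (-0.621))/2 ≈ 0.810, so 81%.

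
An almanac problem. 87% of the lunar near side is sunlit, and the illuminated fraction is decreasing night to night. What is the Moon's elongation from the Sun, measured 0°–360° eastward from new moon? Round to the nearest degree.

From f = (1 − cos θ)/2: cos θ = 1 − 2×0.87 = -0.740; arccos → 137.7°.
Waning ⇒ past full, so θ = 360° − 137.7° = 222.3°.

222°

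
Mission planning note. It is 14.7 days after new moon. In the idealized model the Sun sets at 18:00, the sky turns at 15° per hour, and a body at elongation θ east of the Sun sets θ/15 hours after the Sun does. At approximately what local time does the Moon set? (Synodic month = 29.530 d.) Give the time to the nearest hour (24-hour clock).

06:00

Phase angle: θ = 360°·(14.7 d)/(29.530 d) = 179.2°.
Delay after the Sun = 179.2° / (15°/h) ≈ 11.95 h.
18:00 + 11.95 h ≈ 05:57 → 06:00 to the nearest hour.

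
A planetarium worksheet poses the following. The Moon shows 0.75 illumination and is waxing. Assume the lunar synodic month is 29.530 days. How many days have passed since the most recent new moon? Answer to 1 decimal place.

From f = (1 − cos θ)/2: cos θ = 1 − 2×0.75 = -0.500; arccos → 120.0°.
The Moon is waxing (0°–180°), so θ = 120.0° directly.
That fraction of the synodic month is 120.0/360 × 29.530 d ≈ 9.84 d.

9.8 days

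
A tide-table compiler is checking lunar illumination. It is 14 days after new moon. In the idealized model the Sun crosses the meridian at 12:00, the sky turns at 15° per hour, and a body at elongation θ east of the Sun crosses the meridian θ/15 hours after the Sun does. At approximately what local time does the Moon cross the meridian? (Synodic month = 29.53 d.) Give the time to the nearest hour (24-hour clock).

The Moon has covered 14/29.53 of its cycle, so θ ≈ 360° × 14/29.53 = 170.7°.
The Moon trails the Sun by θ/15 = 170.7/15 ≈ 11.38 hours.
12:00 + 11.38 h ≈ 23:23 → 23:00 to the nearest hour.

23:00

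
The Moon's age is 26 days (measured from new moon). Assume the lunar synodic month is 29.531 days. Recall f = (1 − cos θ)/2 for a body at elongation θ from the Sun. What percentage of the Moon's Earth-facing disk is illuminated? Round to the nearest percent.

The Moon has covered 26/29.531 of its cycle, so θ ≈ 360° × 26/29.531 = 317.0°.
Illuminated fraction = (1 − cos 317.0°)/2 = (1 − 0.731)/2 ≈ 0.135, so 13%.

13%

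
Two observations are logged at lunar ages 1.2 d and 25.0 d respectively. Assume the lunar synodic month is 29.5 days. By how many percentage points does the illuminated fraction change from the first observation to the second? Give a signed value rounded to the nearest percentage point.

θ₁ = 360° × 1.2/29.5 = 14.6°, f₁ = (1 − cos θ₁)/2 = 0.016.
θ₂ = 360° × 25.0/29.5 = 305.1°, f₂ = (1 − cos θ₂)/2 = 0.213.
Change = f₂ − f₁ = +0.196 → +20 percentage points.

+20 pp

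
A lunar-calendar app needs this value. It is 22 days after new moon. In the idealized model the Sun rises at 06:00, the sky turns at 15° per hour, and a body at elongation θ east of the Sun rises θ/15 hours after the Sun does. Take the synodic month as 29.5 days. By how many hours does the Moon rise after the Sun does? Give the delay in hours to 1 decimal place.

17.9 h

The Moon has covered 22/29.5 of its cycle, so θ ≈ 360° × 22/29.5 = 268.5°.
At 15° of sky rotation per hour, 268.5° corresponds to a 17.90 h lag.
So the Moon rises 17.90 h after the Sun.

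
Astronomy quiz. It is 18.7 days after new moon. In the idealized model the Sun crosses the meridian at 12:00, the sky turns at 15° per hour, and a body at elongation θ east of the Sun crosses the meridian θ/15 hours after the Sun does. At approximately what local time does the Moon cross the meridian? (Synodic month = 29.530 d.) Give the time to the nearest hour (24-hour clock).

Elongation θ = 360° × 18.7/29.530 ≈ 228.0°.
At 15° of sky rotation per hour, 228.0° corresponds to a 15.20 h lag.
12:00 + 15.20 h ≈ 03:12 → 03:00 to the nearest hour.

03:00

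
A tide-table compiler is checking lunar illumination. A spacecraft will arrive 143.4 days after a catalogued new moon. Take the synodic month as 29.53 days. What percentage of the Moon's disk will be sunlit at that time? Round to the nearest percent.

19%

143.4/29.53 = 4.856 lunations, so 4 complete cycles and 25.28 d into the next.
Elongation θ = 360° × 25.28/29.53 ≈ 308.2°.
Illuminated fraction = (1 − cos 308.2°)/2 = (1 − 0.618)/2 ≈ 0.191, so 19%.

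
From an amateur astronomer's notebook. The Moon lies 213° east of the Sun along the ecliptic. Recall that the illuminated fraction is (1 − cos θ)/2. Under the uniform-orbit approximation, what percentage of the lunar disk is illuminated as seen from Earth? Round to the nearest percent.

Half-versine of 213°: (1 − (-0.839))/2 = 0.919, i.e. 92%.

92%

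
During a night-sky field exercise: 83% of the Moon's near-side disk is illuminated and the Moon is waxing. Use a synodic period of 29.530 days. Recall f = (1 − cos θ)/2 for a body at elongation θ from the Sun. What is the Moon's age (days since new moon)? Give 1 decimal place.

cos θ = 1 − 2f = -0.660, giving a principal value of 131.3°.
The Moon is waxing (0°–180°), so θ = 131.3° directly.
That fraction of the synodic month is 131.3/360 × 29.530 d ≈ 10.77 d.

10.8 days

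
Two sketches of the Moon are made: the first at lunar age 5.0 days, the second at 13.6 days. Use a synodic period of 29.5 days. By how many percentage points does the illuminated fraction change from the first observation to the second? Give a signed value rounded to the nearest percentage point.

First observation: θ = 360°·5.0/29.5 = 61.0°, so f = 0.258.
Second observation: θ = 166.0°, f = 0.985.
Δf = 0.985 − 0.258 = +0.727, i.e. +73 pp.

+73 pp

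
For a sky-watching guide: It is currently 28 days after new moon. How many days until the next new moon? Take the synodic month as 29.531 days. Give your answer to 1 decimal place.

1.5 days

One full lunation from the last new moon is 29.531 d; remaining = 29.531 − 28 = 1.531 d.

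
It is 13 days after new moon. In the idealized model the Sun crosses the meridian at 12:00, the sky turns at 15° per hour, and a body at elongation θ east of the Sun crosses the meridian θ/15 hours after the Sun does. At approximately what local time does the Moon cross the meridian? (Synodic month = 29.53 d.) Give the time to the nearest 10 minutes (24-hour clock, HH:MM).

Phase angle: θ = 360°·(13 d)/(29.53 d) = 158.5°.
The Moon trails the Sun by θ/15 = 158.5/15 ≈ 10.57 hours.
12:00 + 10.566 h ≈ 22:34 → 22:30 to the nearest ten minutes.

22:30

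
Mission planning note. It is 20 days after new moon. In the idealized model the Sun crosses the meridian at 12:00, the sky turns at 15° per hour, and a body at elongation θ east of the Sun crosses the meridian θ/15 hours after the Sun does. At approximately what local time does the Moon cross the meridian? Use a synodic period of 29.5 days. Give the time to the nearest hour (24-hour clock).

04:00

Elongation θ = 360° × 20/29.5 ≈ 244.1°.
Delay after the Sun = 244.1° / (15°/h) ≈ 16.27 h.
12:00 + 16.27 h ≈ 04:16 → 04:00 to the nearest hour.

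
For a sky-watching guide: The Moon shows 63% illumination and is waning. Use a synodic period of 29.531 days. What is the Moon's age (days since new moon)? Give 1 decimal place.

From f = (1 − cos θ)/2: cos θ = 1 − 2×0.63 = -0.260; arccos → 105.1°.
Waning ⇒ past full, so θ = 360° − 105.1° = 254.9°.
Age = 29.531 × 254.9°/360° ≈ 20.91 days.

20.9 days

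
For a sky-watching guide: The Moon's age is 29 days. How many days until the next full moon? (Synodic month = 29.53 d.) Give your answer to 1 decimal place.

Full moon is 0.5 of the way through the cycle: age 0.5 × 29.53 = 14.765 d.
Already past this cycle's full moon; the next is at 14.765 + 29.53 = 44.295 d, so 44.295 − 29 = 15.295 days.

15.3 days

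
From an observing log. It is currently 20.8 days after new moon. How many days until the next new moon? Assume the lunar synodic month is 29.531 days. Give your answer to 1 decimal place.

One full lunation from the last new moon is 29.531 d; remaining = 29.531 − 20.8 = 8.731 d.

8.7 days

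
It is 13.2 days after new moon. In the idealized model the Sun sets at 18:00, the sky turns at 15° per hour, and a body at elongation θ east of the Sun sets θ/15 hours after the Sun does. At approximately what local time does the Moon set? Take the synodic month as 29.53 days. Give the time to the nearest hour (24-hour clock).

Elongation θ = 360° × 13.2/29.53 ≈ 160.9°.
At 15° of sky rotation per hour, 160.9° corresponds to a 10.73 h lag.
18:00 + 10.73 h ≈ 04:44 → 05:00 to the nearest hour.

05:00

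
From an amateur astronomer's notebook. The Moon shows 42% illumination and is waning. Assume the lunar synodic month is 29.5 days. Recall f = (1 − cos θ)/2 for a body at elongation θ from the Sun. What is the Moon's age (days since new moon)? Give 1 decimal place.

22.9 days

From f = (1 − cos θ)/2: cos θ = 1 − 2×0.42 = 0.160; arccos → 80.8°.
Waning ⇒ past full, so θ = 360° − 80.8° = 279.2°.
At 360°/29.5 d per day, 279.2° corresponds to 22.88 days.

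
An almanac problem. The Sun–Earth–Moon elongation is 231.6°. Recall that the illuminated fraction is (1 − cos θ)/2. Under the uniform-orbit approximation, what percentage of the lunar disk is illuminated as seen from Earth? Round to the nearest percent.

f = (1 − cos 231.6°)/2 = (1 − (-0.621))/2 ≈ 0.811, i.e. 81%.

81%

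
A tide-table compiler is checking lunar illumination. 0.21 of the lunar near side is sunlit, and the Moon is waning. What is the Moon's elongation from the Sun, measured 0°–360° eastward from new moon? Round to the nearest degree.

cos θ = 1 − 2f = 0.580, giving a principal value of 54.5°.
Waning ⇒ past full, so θ = 360° − 54.5° = 305.5°.

305°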